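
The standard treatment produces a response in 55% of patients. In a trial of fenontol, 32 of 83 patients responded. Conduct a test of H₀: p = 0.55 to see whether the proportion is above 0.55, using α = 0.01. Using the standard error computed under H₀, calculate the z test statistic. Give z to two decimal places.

p̂ = 32/83 ≈ 0.3855.
Standard error under H₀: √(0.55×0.45/83) = 0.0546.
z = (0.3855 − 0.55)/0.0546 = -0.1645/0.0546 = -3.01.
p-value = P(Z > -3.012) ≈ 0.9987. With α = 0.01, fail to reject H₀.

z = -3.01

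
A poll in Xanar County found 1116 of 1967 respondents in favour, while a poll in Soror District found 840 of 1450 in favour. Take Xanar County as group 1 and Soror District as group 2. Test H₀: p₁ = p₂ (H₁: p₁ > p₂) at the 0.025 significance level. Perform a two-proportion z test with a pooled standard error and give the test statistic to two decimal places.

z = -0.70

p̂₁ = 1116/1967 ≈ 0.5674, p̂₂ = 840/1450 ≈ 0.5793.
Pooled p̂ = (1116+840)/(1967+1450) = 1956/3417 = 0.5724.
SE = √(0.244754 × 0.00119804) = 0.0171.
z = (0.5674 − 0.5793)/0.0171 = -0.0119/0.0171 = -0.70.
p-value = P(Z > -0.698) ≈ 0.7573, so at α = 0.025 we fail to reject H₀.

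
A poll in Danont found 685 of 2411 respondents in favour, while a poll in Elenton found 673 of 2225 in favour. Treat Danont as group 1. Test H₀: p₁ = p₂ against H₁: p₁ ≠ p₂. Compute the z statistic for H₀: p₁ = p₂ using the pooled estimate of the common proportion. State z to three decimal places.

z = -1.372

p̂₁ = 685/2411 ≈ 0.28411, p̂₂ = 673/2225 ≈ 0.30247.
Pooled p̂ = (685+673)/(2411+2225) = 1358/4636 = 0.29292.
SE = √(0.20712 × 0.000864204) = 0.01338.
z = (0.28411 − 0.30247)/0.01338 = -0.01836/0.01338 = -1.372.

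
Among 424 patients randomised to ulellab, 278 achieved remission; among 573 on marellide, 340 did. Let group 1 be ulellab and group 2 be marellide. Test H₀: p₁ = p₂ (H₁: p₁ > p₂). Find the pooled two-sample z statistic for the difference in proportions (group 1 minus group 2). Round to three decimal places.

z = 2.003

p̂₁ = 278/424 ≈ 0.65566, p̂₂ = 340/573 ≈ 0.59337.
Pooled p̂ = (278+340)/(424+573) = 618/997 = 0.61986.
SE = √(p̂(1−p̂)(1/n₁+1/n₂)) = √(0.61986·0.38014·0.00410369) = √(0.000966968) = 0.03110.
z = (0.65566 − 0.59337)/0.03110 = 0.06229/0.03110 = 2.003.
p-value = P(Z > 2.003) ≈ 0.0226.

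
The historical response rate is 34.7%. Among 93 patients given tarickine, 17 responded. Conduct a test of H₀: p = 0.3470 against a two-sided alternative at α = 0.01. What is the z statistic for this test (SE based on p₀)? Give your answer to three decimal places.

z = -3.327

p̂ = 17/93 = 0.18280.
SE = √(p₀(1−p₀)/n) = √(0.22659/93) = 0.04936.
z = (0.18280 − 0.347)/0.04936 = -0.16420/0.04936 = -3.327.
p-value = 2·P(Z > 3.327) ≈ 0.0009. With α = 0.01, reject H₀.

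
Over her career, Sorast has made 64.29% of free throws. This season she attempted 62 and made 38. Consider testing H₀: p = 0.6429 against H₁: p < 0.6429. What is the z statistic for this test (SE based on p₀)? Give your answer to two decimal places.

z = -0.49

p̂ = 38/62 = 0.6129.
Standard error under H₀: √(0.6429×0.3571/62) = 0.0609.
z = (0.6129 − 0.6429)/0.0609 = -0.0300/0.0609 = -0.49.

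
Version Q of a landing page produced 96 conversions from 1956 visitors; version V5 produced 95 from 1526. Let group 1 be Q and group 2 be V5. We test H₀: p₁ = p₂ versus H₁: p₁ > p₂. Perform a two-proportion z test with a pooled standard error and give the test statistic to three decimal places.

p̂₁ = 96/1956 ≈ 0.049080, p̂₂ = 95/1526 ≈ 0.062254.
Pooled p̂ = (96+95)/(1956+1526) = 191/3482 = 0.054854.
SE = √(p̂(1−p̂)(1/n₁+1/n₂)) = √(0.054854·0.945146·0.00116656) = √(6.04796e-05) = 0.007777.
z = (0.049080 − 0.062254)/0.007777 = -0.013174/0.007777 = -1.694.

z = -1.694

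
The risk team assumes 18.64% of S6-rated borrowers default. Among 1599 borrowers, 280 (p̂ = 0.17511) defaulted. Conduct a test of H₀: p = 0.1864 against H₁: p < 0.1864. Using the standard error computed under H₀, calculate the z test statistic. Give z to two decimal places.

z = -1.16

p̂ = 280/1599 ≈ 0.1751.
SE = √(p₀(1−p₀)/n) = √(0.15166/1599) = 0.0097.
z = (0.1751 − 0.1864)/0.0097 = -0.0113/0.0097 = -1.16.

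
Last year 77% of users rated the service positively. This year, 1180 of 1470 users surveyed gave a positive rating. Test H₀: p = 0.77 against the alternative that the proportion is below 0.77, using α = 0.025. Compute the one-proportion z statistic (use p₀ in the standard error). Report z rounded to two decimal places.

z = 2.98

p̂ = 1180/1470 = 0.80272.
Standard error under H₀: √(0.77×0.23/1470) = 0.01098.
z = (0.80272 − 0.77)/0.01098 = 0.03272/0.01098 = 2.98.
p-value = P(Z < 2.981) ≈ 0.9986. With α = 0.025, fail to reject H₀.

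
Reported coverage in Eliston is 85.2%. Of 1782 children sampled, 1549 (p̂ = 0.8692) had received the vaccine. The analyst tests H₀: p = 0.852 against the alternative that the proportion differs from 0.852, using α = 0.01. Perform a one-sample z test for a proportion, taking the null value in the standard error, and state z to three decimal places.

z = 2.050

p̂ = 1549/1782 ≈ 0.869248.
Standard error under H₀: √(0.852×0.148/1782) = 0.008412.
z = (0.869248 − 0.852)/0.008412 = 0.017248/0.008412 = 2.050.
p-value = 2·P(Z > 2.050) ≈ 0.0403; since p > α = 0.01, fail to reject H₀.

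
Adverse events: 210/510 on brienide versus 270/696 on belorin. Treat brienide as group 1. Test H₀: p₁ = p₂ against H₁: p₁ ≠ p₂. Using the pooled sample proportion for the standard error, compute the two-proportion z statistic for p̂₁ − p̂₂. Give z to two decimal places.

p̂₁ = 210/510 ≈ 0.4118, p̂₂ = 270/696 ≈ 0.3879.
Pooled p̂ = (210+270)/(510+696) = 480/1206 = 0.3980.
SE = √(0.239598 × 0.00339757) = 0.0285.
z = (0.4118 − 0.3879)/0.0285 = 0.0239/0.0285 = 0.84.

z = 0.84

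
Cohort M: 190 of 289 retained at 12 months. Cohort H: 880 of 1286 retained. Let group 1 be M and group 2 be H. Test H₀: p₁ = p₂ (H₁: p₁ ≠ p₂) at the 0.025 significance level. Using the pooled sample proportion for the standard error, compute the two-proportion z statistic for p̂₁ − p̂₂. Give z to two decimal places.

p̂₁ = 190/289 ≈ 0.6574, p̂₂ = 880/1286 ≈ 0.6843.
Pooled p̂ = (190+880)/(289+1286) = 1070/1575 = 0.6794.
SE = √(p̂(1−p̂)(1/n₁+1/n₂)) = √(0.6794·0.3206·0.00423781) = √(0.000923115) = 0.0304.
z = (0.6574 − 0.6843)/0.0304 = -0.0269/0.0304 = -0.88.
p-value = 2·P(Z > 0.884) ≈ 0.3768; since p > α = 0.025, fail to reject H₀.

z = -0.88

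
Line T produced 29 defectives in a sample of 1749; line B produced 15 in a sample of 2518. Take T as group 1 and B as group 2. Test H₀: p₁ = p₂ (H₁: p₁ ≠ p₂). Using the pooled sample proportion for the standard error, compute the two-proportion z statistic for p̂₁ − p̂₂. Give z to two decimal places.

p̂₁ = 29/1749 ≈ 0.01658, p̂₂ = 15/2518 ≈ 0.00596.
Pooled p̂ = (29+15)/(1749+2518) = 44/4267 = 0.01031.
SE = √(0.0102054 × 0.000968896) = 0.00314.
z = (0.01658 − 0.00596)/0.00314 = 0.01062/0.00314 = 3.38.
p-value = 2·P(Z > 3.379) ≈ 0.0007.

z = 3.38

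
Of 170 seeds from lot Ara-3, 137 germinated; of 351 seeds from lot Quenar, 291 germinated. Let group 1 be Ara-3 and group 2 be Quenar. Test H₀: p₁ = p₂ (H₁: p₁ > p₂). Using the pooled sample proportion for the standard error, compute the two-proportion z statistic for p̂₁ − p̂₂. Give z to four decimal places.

p̂₁ = 137/170 = 0.8058824, p̂₂ = 291/351 = 0.8290598.
Pooled p̂ = (137+291)/(170+351) = 428/521 = 0.8214971.
SE = √(0.14664 × 0.00873136) = 0.0357822.
z = (0.8058824 − 0.8290598)/0.0357822 = -0.0231774/0.0357822 = -0.6477.
p-value = P(Z > -0.648) ≈ 0.7414.

z = -0.6477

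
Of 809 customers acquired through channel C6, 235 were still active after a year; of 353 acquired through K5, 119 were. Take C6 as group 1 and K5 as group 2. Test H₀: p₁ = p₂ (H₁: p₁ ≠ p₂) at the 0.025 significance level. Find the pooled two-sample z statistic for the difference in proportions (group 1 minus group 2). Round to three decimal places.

p̂₁ = 235/809 ≈ 0.29048, p̂₂ = 119/353 ≈ 0.33711.
Pooled p̂ = (235+119)/(809+353) = 354/1162 = 0.30465.
SE = √(p̂(1−p̂)(1/n₁+1/n₂)) = √(0.30465·0.69535·0.00406896) = √(0.000861956) = 0.02936.
z = (0.29048 − 0.33711)/0.02936 = -0.04663/0.02936 = -1.588.
p-value = 2·P(Z > 1.588) ≈ 0.1122. With α = 0.025, fail to reject H₀.

z = -1.588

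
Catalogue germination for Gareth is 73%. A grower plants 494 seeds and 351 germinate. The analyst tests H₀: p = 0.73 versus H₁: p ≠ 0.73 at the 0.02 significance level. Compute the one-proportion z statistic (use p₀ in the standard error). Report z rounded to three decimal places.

z = -0.975

p̂ = 351/494 ≈ 0.71053.
Standard error under H₀: √(0.73×0.27/494) = 0.01997.
z = (0.71053 − 0.73)/0.01997 = -0.01947/0.01997 = -0.975.
p-value = 2·P(Z > 0.975) ≈ 0.3296; since p > α = 0.02, fail to reject H₀.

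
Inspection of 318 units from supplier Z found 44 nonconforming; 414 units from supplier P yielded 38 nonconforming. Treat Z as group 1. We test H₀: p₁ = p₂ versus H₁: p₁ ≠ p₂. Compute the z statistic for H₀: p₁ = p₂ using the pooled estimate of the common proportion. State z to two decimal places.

z = 1.98

p̂₁ = 44/318 = 0.1384, p̂₂ = 38/414 = 0.0918.
Pooled p̂ = (44+38)/(318+414) = 82/732 = 0.1120.
SE = √(p̂(1−p̂)(1/n₁+1/n₂)) = √(0.1120·0.8880·0.00556011) = √(0.000553081) = 0.0235.
z = (0.1384 − 0.0918)/0.0235 = 0.0466/0.0235 = 1.98.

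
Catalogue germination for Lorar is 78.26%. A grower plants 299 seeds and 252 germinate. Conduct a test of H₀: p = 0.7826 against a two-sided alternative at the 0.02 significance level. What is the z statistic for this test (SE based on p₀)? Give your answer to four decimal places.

p̂ = 252/299 ≈ 0.842809.
SE = √(p₀(1−p₀)/n) = √(0.17014/299) = 0.023854.
z = (0.842809 − 0.7826)/0.023854 = 0.060209/0.023854 = 2.5241.
p-value = 2·P(Z > 2.524) ≈ 0.0116. With α = 0.02, reject H₀.

z = 2.5241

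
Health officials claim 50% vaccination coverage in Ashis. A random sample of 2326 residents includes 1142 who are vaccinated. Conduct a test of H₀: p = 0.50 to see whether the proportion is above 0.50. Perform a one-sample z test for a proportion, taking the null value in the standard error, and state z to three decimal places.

z = -0.871

p̂ = 1142/2326 = 0.49097.
SE = √(p₀(1−p₀)/n) = √(0.25/2326) = 0.01037.
z = (0.49097 − 0.5)/0.01037 = -0.00903/0.01037 = -0.871.
p-value = P(Z > -0.871) ≈ 0.8081.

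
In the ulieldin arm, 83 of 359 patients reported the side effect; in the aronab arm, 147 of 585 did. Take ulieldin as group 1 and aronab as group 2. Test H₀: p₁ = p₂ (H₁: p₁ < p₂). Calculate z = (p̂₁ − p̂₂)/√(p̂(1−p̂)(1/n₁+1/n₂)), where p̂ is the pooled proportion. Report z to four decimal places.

z = -0.6978

p̂₁ = 83/359 ≈ 0.231198, p̂₂ = 147/585 ≈ 0.251282.
Pooled p̂ = (83+147)/(359+585) = 230/944 = 0.243644.
SE = √(p̂(1−p̂)(1/n₁+1/n₂)) = √(0.243644·0.756356·0.00449492) = √(0.000828331) = 0.028781.
z = (0.231198 − 0.251282)/0.028781 = -0.020084/0.028781 = -0.6978.
p-value = P(Z < -0.698) ≈ 0.2426.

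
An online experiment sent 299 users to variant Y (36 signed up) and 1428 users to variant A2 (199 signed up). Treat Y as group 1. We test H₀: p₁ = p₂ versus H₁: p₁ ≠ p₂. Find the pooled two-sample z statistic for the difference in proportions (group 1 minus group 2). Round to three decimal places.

z = -0.869

p̂₁ = 36/299 = 0.12040, p̂₂ = 199/1428 = 0.13936.
Pooled p̂ = (36+199)/(299+1428) = 235/1727 = 0.13607.
SE = √(0.117558 × 0.00404476) = 0.02181.
z = (0.12040 − 0.13936)/0.02181 = -0.01896/0.02181 = -0.869.
p-value = 2·P(Z > 0.869) ≈ 0.3847.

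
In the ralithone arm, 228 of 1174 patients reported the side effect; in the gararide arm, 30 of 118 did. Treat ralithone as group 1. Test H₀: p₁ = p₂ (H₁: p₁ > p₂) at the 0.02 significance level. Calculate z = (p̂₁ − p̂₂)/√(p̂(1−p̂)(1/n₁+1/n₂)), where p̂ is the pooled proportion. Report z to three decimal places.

p̂₁ = 228/1174 ≈ 0.19421, p̂₂ = 30/118 ≈ 0.25424.
Pooled p̂ = (228+30)/(1174+118) = 258/1292 = 0.19969.
SE = √(p̂(1−p̂)(1/n₁+1/n₂)) = √(0.19969·0.80031·0.00932637) = √(0.00149049) = 0.03861.
z = (0.19421 − 0.25424)/0.03861 = -0.06003/0.03861 = -1.555.
p-value = P(Z > -1.555) ≈ 0.9400; since p > α = 0.02, fail to reject H₀.

z = -1.555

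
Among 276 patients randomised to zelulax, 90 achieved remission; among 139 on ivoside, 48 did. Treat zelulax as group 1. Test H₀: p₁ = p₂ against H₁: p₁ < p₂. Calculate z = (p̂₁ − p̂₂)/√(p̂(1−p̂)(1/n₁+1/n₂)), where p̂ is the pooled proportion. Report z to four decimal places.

p̂₁ = 90/276 = 0.326087, p̂₂ = 48/139 = 0.345324.
Pooled p̂ = (90+48)/(276+139) = 138/415 = 0.332530.
SE = √(0.221954 × 0.0108174) = 0.049000.
z = (0.326087 − 0.345324)/0.049000 = -0.019237/0.049000 = -0.3926.
p-value = P(Z < -0.393) ≈ 0.3473.

z = -0.3926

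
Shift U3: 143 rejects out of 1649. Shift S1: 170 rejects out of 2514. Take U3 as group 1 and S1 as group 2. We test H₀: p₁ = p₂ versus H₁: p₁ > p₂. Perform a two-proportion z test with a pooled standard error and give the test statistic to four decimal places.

z = 2.2855

p̂₁ = 143/1649 ≈ 0.086719, p̂₂ = 170/2514 ≈ 0.067621.
Pooled p̂ = (143+170)/(1649+2514) = 313/4163 = 0.075186.
SE = √(p̂(1−p̂)(1/n₁+1/n₂)) = √(0.075186·0.924814·0.0010042) = √(6.98253e-05) = 0.008356.
z = (0.086719 − 0.067621)/0.008356 = 0.019098/0.008356 = 2.2855.
p-value = P(Z > 2.285) ≈ 0.0111.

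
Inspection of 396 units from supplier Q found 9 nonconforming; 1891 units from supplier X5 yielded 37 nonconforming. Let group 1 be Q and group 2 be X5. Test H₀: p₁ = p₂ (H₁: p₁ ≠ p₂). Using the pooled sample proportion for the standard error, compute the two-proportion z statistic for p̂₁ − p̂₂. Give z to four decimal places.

p̂₁ = 9/396 ≈ 0.0227273, p̂₂ = 37/1891 ≈ 0.0195664.
Pooled p̂ = (9+37)/(396+1891) = 46/2287 = 0.0201137.
SE = √(p̂(1−p̂)(1/n₁+1/n₂)) = √(0.0201137·0.9798863·0.00305407) = √(6.01931e-05) = 0.0077584.
z = (0.0227273 − 0.0195664)/0.0077584 = 0.0031609/0.0077584 = 0.4074.
Two-sided p-value ≈ 2·Φ(−0.407) = 0.6837.

z = 0.4074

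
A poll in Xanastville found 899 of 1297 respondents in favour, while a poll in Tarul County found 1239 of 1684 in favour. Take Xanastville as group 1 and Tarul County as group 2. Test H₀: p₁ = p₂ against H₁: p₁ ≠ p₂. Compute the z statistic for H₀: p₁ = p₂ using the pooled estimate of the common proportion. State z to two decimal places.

p̂₁ = 899/1297 = 0.69314, p̂₂ = 1239/1684 = 0.73575.
Pooled p̂ = (899+1239)/(1297+1684) = 2138/2981 = 0.71721.
SE = √(0.20282 × 0.00136483) = 0.01664.
z = (0.69314 − 0.73575)/0.01664 = -0.04261/0.01664 = -2.56.
p-value = 2·P(Z > 2.561) ≈ 0.0104.

z = -2.56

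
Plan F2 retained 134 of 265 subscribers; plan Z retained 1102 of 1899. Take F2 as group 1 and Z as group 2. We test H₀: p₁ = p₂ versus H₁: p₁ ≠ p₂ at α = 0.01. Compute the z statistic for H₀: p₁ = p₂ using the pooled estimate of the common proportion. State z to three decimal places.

p̂₁ = 134/265 ≈ 0.50566, p̂₂ = 1102/1899 ≈ 0.58031.
Pooled p̂ = (134+1102)/(265+1899) = 1236/2164 = 0.57116.
SE = √(p̂(1−p̂)(1/n₁+1/n₂)) = √(0.57116·0.42884·0.00430018) = √(0.00105327) = 0.03245.
z = (0.50566 − 0.58031)/0.03245 = -0.07465/0.03245 = -2.300.
Two-sided p-value ≈ 2·Φ(−2.300) = 0.0214. With α = 0.01, fail to reject H₀.

z = -2.300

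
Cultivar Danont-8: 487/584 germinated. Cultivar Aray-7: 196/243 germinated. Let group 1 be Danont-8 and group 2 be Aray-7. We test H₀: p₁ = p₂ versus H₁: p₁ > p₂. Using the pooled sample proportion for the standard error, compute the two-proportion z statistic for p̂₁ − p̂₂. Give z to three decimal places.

z = 0.944

p̂₁ = 487/584 = 0.83390, p̂₂ = 196/243 = 0.80658.
Pooled p̂ = (487+196)/(584+243) = 683/827 = 0.82588.
SE = √(p̂(1−p̂)(1/n₁+1/n₂)) = √(0.82588·0.17412·0.00582756) = √(0.000838028) = 0.02895.
z = (0.83390 − 0.80658)/0.02895 = 0.02732/0.02895 = 0.944.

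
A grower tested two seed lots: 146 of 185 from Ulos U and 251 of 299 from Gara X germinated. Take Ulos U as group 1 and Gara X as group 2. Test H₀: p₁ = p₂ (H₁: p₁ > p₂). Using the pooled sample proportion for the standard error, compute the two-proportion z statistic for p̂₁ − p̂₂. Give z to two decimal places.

z = -1.40

p̂₁ = 146/185 ≈ 0.7892, p̂₂ = 251/299 ≈ 0.8395.
Pooled p̂ = (146+251)/(185+299) = 397/484 = 0.8202.
SE = √(p̂(1−p̂)(1/n₁+1/n₂)) = √(0.8202·0.1798·0.00874989) = √(0.00129009) = 0.0359.
z = (0.7892 − 0.8395)/0.0359 = -0.0503/0.0359 = -1.40.
p-value = P(Z > -1.400) ≈ 0.9192.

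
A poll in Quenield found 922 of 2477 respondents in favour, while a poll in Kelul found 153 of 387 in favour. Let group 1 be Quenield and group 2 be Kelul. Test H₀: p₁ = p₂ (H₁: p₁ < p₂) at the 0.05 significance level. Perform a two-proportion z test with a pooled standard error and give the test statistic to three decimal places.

z = -0.874

p̂₁ = 922/2477 = 0.37222, p̂₂ = 153/387 = 0.39535.
Pooled p̂ = (922+153)/(2477+387) = 1075/2864 = 0.37535.
SE = √(p̂(1−p̂)(1/n₁+1/n₂)) = √(0.37535·0.62465·0.00298769) = √(0.000700501) = 0.02647.
z = (0.37222 − 0.39535)/0.02647 = -0.02313/0.02647 = -0.874.
p-value = P(Z < -0.874) ≈ 0.1911, so at α = 0.05 we fail to reject H₀.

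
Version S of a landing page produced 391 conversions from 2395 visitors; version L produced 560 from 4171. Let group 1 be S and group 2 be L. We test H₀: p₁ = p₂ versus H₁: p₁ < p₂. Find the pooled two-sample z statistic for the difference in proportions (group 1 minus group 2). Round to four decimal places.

z = 3.2137

p̂₁ = 391/2395 = 0.163257, p̂₂ = 560/4171 = 0.134260.
Pooled p̂ = (391+560)/(2395+4171) = 951/6566 = 0.144837.
SE = √(p̂(1−p̂)(1/n₁+1/n₂)) = √(0.144837·0.855163·0.000657287) = √(8.14111e-05) = 0.009023.
z = (0.163257 − 0.134260)/0.009023 = 0.028997/0.009023 = 3.2137.
p-value = P(Z < 3.214) ≈ 0.9993.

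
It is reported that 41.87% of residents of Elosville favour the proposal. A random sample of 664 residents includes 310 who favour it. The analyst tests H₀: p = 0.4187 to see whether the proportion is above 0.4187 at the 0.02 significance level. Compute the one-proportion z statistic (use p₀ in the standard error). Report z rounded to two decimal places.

p̂ = 310/664 ≈ 0.4669.
SE = √(p₀(1−p₀)/n) = √(0.24339/664) = 0.0191.
z = (0.4669 − 0.4187)/0.0191 = 0.0482/0.0191 = 2.52.
p-value = P(Z > 2.516) ≈ 0.0059, so at α = 0.02 we reject H₀.

z = 2.52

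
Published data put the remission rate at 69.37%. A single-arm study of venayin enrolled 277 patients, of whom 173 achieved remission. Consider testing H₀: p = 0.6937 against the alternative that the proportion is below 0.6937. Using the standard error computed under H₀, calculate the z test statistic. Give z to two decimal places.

z = -2.50

p̂ = 173/277 ≈ 0.6245.
Under H₀, SE = √(0.6937·0.3063/277) = √(0.000767077) = 0.0277.
z = (0.6245 − 0.6937)/0.0277 = -0.0692/0.0277 = -2.50.
p-value = P(Z < -2.497) ≈ 0.0063.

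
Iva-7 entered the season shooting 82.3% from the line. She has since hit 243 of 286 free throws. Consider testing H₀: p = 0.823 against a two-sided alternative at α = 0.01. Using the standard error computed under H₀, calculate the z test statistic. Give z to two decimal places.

z = 1.18

p̂ = 243/286 = 0.8497.
SE = √(p₀(1−p₀)/n) = √(0.14567/286) = 0.0226.
z = (0.8497 − 0.823)/0.0226 = 0.0267/0.0226 = 1.18.
Two-sided p-value ≈ 2·Φ(−1.181) = 0.2377. With α = 0.01, fail to reject H₀.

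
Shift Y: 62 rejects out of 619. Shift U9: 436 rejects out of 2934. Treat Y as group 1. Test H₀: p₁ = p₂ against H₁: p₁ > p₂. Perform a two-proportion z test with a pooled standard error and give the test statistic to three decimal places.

z = -3.155

p̂₁ = 62/619 = 0.100162, p̂₂ = 436/2934 = 0.148603.
Pooled p̂ = (62+436)/(619+2934) = 498/3553 = 0.140163.
SE = √(p̂(1−p̂)(1/n₁+1/n₂)) = √(0.140163·0.859837·0.00195634) = √(0.000235773) = 0.015355.
z = (0.100162 − 0.148603)/0.015355 = -0.048441/0.015355 = -3.155.
p-value = P(Z > -3.155) ≈ 0.9992.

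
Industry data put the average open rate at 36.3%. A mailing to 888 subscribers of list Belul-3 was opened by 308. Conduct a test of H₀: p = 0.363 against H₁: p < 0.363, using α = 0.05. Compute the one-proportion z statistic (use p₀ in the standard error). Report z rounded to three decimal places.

p̂ = 308/888 ≈ 0.34685.
Under H₀, SE = √(0.363·0.637/888) = √(0.000260395) = 0.01614.
z = (0.34685 − 0.363)/0.01614 = -0.01615/0.01614 = -1.001.
p-value = P(Z < -1.001) ≈ 0.1584, so at α = 0.05 we fail to reject H₀.

z = -1.001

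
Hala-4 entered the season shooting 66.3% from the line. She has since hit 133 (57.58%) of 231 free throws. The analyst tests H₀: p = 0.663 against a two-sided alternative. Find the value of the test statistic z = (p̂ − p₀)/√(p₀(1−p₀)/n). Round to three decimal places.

p̂ = 133/231 = 0.57576.
SE = √(p₀(1−p₀)/n) = √(0.22343/231) = 0.03110.
z = (0.57576 − 0.663)/0.03110 = -0.08724/0.03110 = -2.805.
Two-sided p-value ≈ 2·Φ(−2.805) = 0.0050.

z = -2.805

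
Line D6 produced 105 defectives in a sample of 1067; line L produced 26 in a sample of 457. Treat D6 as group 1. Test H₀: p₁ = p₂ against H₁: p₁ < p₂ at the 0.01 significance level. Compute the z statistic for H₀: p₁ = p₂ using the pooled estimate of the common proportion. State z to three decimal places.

p̂₁ = 105/1067 = 0.098407, p̂₂ = 26/457 = 0.056893.
Pooled p̂ = (105+26)/(1067+457) = 131/1524 = 0.085958.
SE = √(0.0785692 × 0.00312539) = 0.015670.
z = (0.098407 − 0.056893)/0.015670 = 0.041514/0.015670 = 2.649.
p-value = P(Z < 2.649) ≈ 0.9960. With α = 0.01, fail to reject H₀.

z = 2.649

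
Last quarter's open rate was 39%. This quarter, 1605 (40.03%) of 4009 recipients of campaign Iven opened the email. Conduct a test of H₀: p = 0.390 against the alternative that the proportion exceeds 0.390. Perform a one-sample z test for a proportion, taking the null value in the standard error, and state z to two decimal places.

z = 1.34

p̂ = 1605/4009 ≈ 0.4003.
Standard error under H₀: √(0.39×0.61/4009) = 0.0077.
z = (0.4003 − 0.39)/0.0077 = 0.0103/0.0077 = 1.34.
p-value = P(Z > 1.343) ≈ 0.0896.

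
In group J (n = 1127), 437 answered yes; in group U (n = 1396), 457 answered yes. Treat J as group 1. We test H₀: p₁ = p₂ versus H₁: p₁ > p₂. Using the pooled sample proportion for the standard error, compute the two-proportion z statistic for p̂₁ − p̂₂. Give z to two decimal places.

p̂₁ = 437/1127 ≈ 0.3878, p̂₂ = 457/1396 ≈ 0.3274.
Pooled p̂ = (437+457)/(1127+1396) = 894/2523 = 0.3543.
SE = √(0.228783 × 0.00160364) = 0.0192.
z = (0.3878 − 0.3274)/0.0192 = 0.0604/0.0192 = 3.15.

z = 3.15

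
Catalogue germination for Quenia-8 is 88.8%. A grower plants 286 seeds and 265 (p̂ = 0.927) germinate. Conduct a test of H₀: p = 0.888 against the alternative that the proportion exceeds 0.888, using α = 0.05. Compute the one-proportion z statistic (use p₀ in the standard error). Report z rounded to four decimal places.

p̂ = 265/286 ≈ 0.926573.
SE = √(p₀(1−p₀)/n) = √(0.099456/286) = 0.018648.
z = (0.926573 − 0.888)/0.018648 = 0.038573/0.018648 = 2.0685.
p-value = P(Z > 2.069) ≈ 0.0193; since p < α = 0.05, reject H₀.

z = 2.0685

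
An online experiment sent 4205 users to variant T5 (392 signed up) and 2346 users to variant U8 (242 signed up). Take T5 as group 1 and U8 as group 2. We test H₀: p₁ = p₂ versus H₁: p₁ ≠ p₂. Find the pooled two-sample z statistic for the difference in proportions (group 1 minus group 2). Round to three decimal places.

p̂₁ = 392/4205 = 0.093222, p̂₂ = 242/2346 = 0.103154.
Pooled p̂ = (392+242)/(4205+2346) = 634/6551 = 0.096779.
SE = √(p̂(1−p̂)(1/n₁+1/n₂)) = √(0.096779·0.903221·0.00066407) = √(5.80483e-05) = 0.007619.
z = (0.093222 − 0.103154)/0.007619 = -0.009932/0.007619 = -1.304.
Two-sided p-value ≈ 2·Φ(−1.304) = 0.1924.

z = -1.304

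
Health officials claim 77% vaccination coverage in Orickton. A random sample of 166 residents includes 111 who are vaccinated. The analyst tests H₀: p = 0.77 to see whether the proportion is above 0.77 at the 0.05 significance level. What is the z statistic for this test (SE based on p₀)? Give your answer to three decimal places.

z = -3.102

p̂ = 111/166 = 0.668675.
Standard error under H₀: √(0.77×0.23/166) = 0.032663.
z = (0.668675 − 0.77)/0.032663 = -0.101325/0.032663 = -3.102.
p-value = P(Z > -3.102) ≈ 0.9990; since p > α = 0.05, fail to reject H₀.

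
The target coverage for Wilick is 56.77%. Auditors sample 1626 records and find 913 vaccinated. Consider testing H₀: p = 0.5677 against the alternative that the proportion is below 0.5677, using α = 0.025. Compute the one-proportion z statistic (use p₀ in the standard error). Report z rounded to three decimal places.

p̂ = 913/1626 ≈ 0.561501.
Under H₀, SE = √(0.5677·0.4323/1626) = √(0.000150933) = 0.012285.
z = (0.561501 − 0.5677)/0.012285 = -0.006199/0.012285 = -0.505.
p-value = P(Z < -0.505) ≈ 0.3069, so at α = 0.025 we fail to reject H₀.

z = -0.505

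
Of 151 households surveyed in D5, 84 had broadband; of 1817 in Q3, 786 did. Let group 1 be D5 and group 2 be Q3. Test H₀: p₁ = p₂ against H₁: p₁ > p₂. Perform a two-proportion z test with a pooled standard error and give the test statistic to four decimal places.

z = 2.9412

p̂₁ = 84/151 ≈ 0.556291, p̂₂ = 786/1817 ≈ 0.432581.
Pooled p̂ = (84+786)/(151+1817) = 870/1968 = 0.442073.
SE = √(p̂(1−p̂)(1/n₁+1/n₂)) = √(0.442073·0.557927·0.00717287) = √(0.00176915) = 0.042061.
z = (0.556291 − 0.432581)/0.042061 = 0.123710/0.042061 = 2.9412.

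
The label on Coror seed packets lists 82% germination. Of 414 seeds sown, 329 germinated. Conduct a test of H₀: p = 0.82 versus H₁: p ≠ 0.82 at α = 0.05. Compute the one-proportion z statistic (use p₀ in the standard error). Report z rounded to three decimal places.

z = -1.341

p̂ = 329/414 ≈ 0.79469.
SE = √(p₀(1−p₀)/n) = √(0.1476/414) = 0.01888.
z = (0.79469 − 0.82)/0.01888 = -0.02531/0.01888 = -1.341.
Two-sided p-value ≈ 2·Φ(−1.341) = 0.1800; since p > α = 0.05, fail to reject H₀.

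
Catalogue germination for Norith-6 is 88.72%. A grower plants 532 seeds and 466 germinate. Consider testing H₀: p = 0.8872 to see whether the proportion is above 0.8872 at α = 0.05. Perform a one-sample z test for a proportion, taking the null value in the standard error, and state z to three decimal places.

z = -0.821

p̂ = 466/532 ≈ 0.87594.
Under H₀, SE = √(0.8872·0.1128/532) = √(0.000188113) = 0.01372.
z = (0.87594 − 0.8872)/0.01372 = -0.01126/0.01372 = -0.821.
p-value = P(Z > -0.821) ≈ 0.7942. With α = 0.05, fail to reject H₀.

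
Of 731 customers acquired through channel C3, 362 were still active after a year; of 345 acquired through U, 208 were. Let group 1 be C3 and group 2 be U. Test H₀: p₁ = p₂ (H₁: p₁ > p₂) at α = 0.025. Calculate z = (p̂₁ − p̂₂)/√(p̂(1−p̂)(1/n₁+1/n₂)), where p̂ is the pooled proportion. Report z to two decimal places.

z = -3.30

p̂₁ = 362/731 ≈ 0.4952, p̂₂ = 208/345 ≈ 0.6029.
Pooled p̂ = (362+208)/(731+345) = 570/1076 = 0.5297.
SE = √(0.249116 × 0.00426654) = 0.0326.
z = (0.4952 − 0.6029)/0.0326 = -0.1077/0.0326 = -3.30.
p-value = P(Z > -3.303) ≈ 0.9995, so at α = 0.025 we fail to reject H₀.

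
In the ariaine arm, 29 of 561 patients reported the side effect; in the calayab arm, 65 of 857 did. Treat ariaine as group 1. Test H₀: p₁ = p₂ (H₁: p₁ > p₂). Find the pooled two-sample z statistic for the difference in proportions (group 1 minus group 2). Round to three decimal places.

p̂₁ = 29/561 ≈ 0.05169, p̂₂ = 65/857 ≈ 0.07585.
Pooled p̂ = (29+65)/(561+857) = 94/1418 = 0.06629.
SE = √(0.0618961 × 0.00294939) = 0.01351.
z = (0.05169 − 0.07585)/0.01351 = -0.02416/0.01351 = -1.788.

z = -1.788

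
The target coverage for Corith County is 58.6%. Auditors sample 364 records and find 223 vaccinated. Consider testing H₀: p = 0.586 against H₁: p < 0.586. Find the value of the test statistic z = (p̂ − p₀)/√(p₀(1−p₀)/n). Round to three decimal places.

p̂ = 223/364 = 0.61264.
Under H₀, SE = √(0.586·0.414/364) = √(0.000666495) = 0.02582.
z = (0.61264 − 0.586)/0.02582 = 0.02664/0.02582 = 1.032.
p-value = P(Z < 1.032) ≈ 0.8489.

z = 1.032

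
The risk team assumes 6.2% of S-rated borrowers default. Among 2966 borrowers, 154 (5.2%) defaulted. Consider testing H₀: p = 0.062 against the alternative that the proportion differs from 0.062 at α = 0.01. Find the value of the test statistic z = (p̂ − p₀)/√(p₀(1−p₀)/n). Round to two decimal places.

p̂ = 154/2966 = 0.05192.
Under H₀, SE = √(0.062·0.938/2966) = √(1.96076e-05) = 0.00443.
z = (0.05192 − 0.062)/0.00443 = -0.01008/0.00443 = -2.28.
Two-sided p-value ≈ 2·Φ(−2.276) = 0.0228; since p > α = 0.01, fail to reject H₀.

z = -2.28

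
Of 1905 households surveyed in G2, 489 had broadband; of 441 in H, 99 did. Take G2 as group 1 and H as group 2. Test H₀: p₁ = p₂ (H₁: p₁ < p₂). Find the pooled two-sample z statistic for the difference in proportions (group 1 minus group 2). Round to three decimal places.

p̂₁ = 489/1905 ≈ 0.25669, p̂₂ = 99/441 ≈ 0.22449.
Pooled p̂ = (489+99)/(1905+441) = 588/2346 = 0.25064.
SE = √(0.187819 × 0.00279251) = 0.02290.
z = (0.25669 − 0.22449)/0.02290 = 0.03220/0.02290 = 1.406.
p-value = P(Z < 1.406) ≈ 0.9202.

z = 1.406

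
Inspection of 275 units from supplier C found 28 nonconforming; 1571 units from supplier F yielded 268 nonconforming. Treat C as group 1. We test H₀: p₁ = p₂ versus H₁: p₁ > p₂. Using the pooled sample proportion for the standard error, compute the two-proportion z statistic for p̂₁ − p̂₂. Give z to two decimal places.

p̂₁ = 28/275 = 0.1018, p̂₂ = 268/1571 = 0.1706.
Pooled p̂ = (28+268)/(275+1571) = 296/1846 = 0.1603.
SE = √(0.134636 × 0.0042729) = 0.0240.
z = (0.1018 − 0.1706)/0.0240 = -0.0688/0.0240 = -2.87.

z = -2.87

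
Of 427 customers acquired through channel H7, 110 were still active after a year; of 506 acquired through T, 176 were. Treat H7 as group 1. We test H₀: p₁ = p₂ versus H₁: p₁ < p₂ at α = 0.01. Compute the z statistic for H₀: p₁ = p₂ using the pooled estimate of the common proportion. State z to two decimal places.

p̂₁ = 110/427 = 0.2576, p̂₂ = 176/506 = 0.3478.
Pooled p̂ = (110+176)/(427+506) = 286/933 = 0.3065.
SE = √(0.212572 × 0.0043182) = 0.0303.
z = (0.2576 − 0.3478)/0.0303 = -0.0902/0.0303 = -2.98.
p-value = P(Z < -2.978) ≈ 0.0015, so at α = 0.01 we reject H₀.

z = -2.98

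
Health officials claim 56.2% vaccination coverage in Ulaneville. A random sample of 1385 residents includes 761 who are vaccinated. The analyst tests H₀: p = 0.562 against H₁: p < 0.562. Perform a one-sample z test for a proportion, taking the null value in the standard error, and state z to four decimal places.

z = -0.9407

p̂ = 761/1385 = 0.549458.
SE = √(p₀(1−p₀)/n) = √(0.24616/1385) = 0.013332.
z = (0.549458 − 0.562)/0.013332 = -0.012542/0.013332 = -0.9407.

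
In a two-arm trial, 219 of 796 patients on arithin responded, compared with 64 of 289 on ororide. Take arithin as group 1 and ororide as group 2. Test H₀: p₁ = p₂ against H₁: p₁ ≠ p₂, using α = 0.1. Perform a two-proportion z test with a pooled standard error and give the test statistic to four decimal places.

p̂₁ = 219/796 = 0.275126, p̂₂ = 64/289 = 0.221453.
Pooled p̂ = (219+64)/(796+289) = 283/1085 = 0.260829.
SE = √(0.192797 × 0.00471649) = 0.030155.
z = (0.275126 − 0.221453)/0.030155 = 0.053673/0.030155 = 1.7799.
p-value = 2·P(Z > 1.780) ≈ 0.0751. With α = 0.1, reject H₀.

z = 1.7799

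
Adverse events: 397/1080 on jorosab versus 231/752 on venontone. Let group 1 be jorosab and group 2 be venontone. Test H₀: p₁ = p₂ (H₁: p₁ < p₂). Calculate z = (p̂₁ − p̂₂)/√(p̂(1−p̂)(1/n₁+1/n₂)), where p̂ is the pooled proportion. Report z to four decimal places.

z = 2.6799

p̂₁ = 397/1080 = 0.367593, p̂₂ = 231/752 = 0.307181.
Pooled p̂ = (397+231)/(1080+752) = 628/1832 = 0.342795.
SE = √(0.225287 × 0.00225571) = 0.022543.
z = (0.367593 − 0.307181)/0.022543 = 0.060412/0.022543 = 2.6799.
p-value = P(Z < 2.680) ≈ 0.9963.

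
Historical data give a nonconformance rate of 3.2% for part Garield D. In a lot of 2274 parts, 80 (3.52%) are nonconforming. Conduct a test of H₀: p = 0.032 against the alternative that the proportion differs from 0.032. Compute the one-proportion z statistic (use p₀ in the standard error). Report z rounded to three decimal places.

p̂ = 80/2274 = 0.03518.
Under H₀, SE = √(0.032·0.968/2274) = √(1.36218e-05) = 0.00369.
z = (0.03518 − 0.032)/0.00369 = 0.00318/0.00369 = 0.862.

z = 0.862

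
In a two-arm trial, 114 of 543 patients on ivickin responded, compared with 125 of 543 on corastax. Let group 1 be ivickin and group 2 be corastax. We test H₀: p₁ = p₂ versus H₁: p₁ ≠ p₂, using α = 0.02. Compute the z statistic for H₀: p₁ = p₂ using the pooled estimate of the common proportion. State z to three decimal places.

z = -0.806

p̂₁ = 114/543 ≈ 0.20994, p̂₂ = 125/543 ≈ 0.23020.
Pooled p̂ = (114+125)/(543+543) = 239/1086 = 0.22007.
SE = √(p̂(1−p̂)(1/n₁+1/n₂)) = √(0.22007·0.77993·0.00368324) = √(0.000632196) = 0.02514.
z = (0.20994 − 0.23020)/0.02514 = -0.02026/0.02514 = -0.806.
p-value = 2·P(Z > 0.806) ≈ 0.4204. With α = 0.02, fail to reject H₀.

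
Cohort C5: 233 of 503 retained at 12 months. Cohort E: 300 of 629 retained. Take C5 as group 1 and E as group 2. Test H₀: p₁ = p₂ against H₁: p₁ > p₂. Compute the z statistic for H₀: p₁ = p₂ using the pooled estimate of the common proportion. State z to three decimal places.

z = -0.460

p̂₁ = 233/503 ≈ 0.46322, p̂₂ = 300/629 ≈ 0.47695.
Pooled p̂ = (233+300)/(503+629) = 533/1132 = 0.47085.
SE = √(p̂(1−p̂)(1/n₁+1/n₂)) = √(0.47085·0.52915·0.0035779) = √(0.000891434) = 0.02986.
z = (0.46322 − 0.47695)/0.02986 = -0.01373/0.02986 = -0.460.
p-value = P(Z > -0.460) ≈ 0.6772.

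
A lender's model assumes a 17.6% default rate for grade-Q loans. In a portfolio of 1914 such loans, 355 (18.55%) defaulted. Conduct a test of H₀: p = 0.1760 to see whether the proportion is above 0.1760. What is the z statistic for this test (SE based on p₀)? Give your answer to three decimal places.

z = 1.089

p̂ = 355/1914 = 0.1854754.
Standard error under H₀: √(0.176×0.824/1914) = 0.0087046.
z = (0.1854754 − 0.176)/0.0087046 = 0.0094754/0.0087046 = 1.089.
p-value = P(Z > 1.089) ≈ 0.1382.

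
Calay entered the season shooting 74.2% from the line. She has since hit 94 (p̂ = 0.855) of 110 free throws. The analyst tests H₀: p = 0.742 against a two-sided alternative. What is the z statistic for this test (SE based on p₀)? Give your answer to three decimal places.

p̂ = 94/110 ≈ 0.85455.
Standard error under H₀: √(0.742×0.258/110) = 0.04172.
z = (0.85455 − 0.742)/0.04172 = 0.11255/0.04172 = 2.698.

z = 2.698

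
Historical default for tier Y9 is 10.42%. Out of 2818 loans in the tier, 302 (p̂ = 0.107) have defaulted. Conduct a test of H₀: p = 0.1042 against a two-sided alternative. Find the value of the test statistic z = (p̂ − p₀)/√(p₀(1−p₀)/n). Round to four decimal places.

z = 0.5157

p̂ = 302/2818 ≈ 0.107168.
Under H₀, SE = √(0.1042·0.8958/2818) = √(3.31236e-05) = 0.005755.
z = (0.107168 − 0.1042)/0.005755 = 0.002968/0.005755 = 0.5157.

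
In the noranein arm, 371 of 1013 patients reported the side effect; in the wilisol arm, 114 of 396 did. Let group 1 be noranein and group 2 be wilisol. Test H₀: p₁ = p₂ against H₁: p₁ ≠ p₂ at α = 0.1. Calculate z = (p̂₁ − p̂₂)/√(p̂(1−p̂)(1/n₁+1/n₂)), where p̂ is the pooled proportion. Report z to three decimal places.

p̂₁ = 371/1013 ≈ 0.36624, p̂₂ = 114/396 ≈ 0.28788.
Pooled p̂ = (371+114)/(1013+396) = 485/1409 = 0.34422.
SE = √(0.225731 × 0.00351242) = 0.02816.
z = (0.36624 − 0.28788)/0.02816 = 0.07836/0.02816 = 2.783.
p-value = 2·P(Z > 2.783) ≈ 0.0054, so at α = 0.1 we reject H₀.

z = 2.783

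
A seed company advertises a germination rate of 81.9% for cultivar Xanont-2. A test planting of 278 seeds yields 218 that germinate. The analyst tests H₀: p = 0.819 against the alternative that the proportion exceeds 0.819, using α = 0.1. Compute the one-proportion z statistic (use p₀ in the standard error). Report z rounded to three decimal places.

p̂ = 218/278 = 0.78417.
Standard error under H₀: √(0.819×0.181/278) = 0.02309.
z = (0.78417 − 0.819)/0.02309 = -0.03483/0.02309 = -1.508.
p-value = P(Z > -1.508) ≈ 0.9342; since p > α = 0.1, fail to reject H₀.

z = -1.508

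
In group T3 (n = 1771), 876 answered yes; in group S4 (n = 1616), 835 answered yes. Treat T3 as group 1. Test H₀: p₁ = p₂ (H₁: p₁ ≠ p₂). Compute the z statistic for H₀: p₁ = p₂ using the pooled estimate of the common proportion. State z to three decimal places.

z = -1.283

p̂₁ = 876/1771 ≈ 0.49464, p̂₂ = 835/1616 ≈ 0.51671.
Pooled p̂ = (876+835)/(1771+1616) = 1711/3387 = 0.50517.
SE = √(p̂(1−p̂)(1/n₁+1/n₂)) = √(0.50517·0.49483·0.00118346) = √(0.000295835) = 0.01720.
z = (0.49464 − 0.51671)/0.01720 = -0.02207/0.01720 = -1.283.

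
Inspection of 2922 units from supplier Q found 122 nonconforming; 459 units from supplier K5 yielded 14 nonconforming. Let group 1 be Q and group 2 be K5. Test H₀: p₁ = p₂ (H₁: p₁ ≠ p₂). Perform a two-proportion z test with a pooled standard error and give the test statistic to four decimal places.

z = 1.1405

p̂₁ = 122/2922 ≈ 0.041752, p̂₂ = 14/459 ≈ 0.030501.
Pooled p̂ = (122+14)/(2922+459) = 136/3381 = 0.040225.
SE = √(0.0386068 × 0.00252088) = 0.009865.
z = (0.041752 − 0.030501)/0.009865 = 0.011251/0.009865 = 1.1405.
Two-sided p-value ≈ 2·Φ(−1.140) = 0.2541.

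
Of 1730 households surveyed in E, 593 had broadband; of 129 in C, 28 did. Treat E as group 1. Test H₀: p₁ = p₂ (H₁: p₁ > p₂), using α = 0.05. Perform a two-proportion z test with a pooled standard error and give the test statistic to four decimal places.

z = 2.9205

p̂₁ = 593/1730 = 0.342775, p̂₂ = 28/129 = 0.217054.
Pooled p̂ = (593+28)/(1730+129) = 621/1859 = 0.334051.
SE = √(0.222461 × 0.00832997) = 0.043048.
z = (0.342775 − 0.217054)/0.043048 = 0.125721/0.043048 = 2.9205.
p-value = P(Z > 2.920) ≈ 0.0017. With α = 0.05, reject H₀.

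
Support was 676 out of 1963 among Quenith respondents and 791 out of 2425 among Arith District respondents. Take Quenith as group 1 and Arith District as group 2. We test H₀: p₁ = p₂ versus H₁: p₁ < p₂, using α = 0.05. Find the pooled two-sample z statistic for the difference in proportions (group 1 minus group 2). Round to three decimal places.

z = 1.270

p̂₁ = 676/1963 = 0.34437, p̂₂ = 791/2425 = 0.32619.
Pooled p̂ = (676+791)/(1963+2425) = 1467/4388 = 0.33432.
SE = √(p̂(1−p̂)(1/n₁+1/n₂)) = √(0.33432·0.66568·0.000921795) = √(0.000205146) = 0.01432.
z = (0.34437 − 0.32619)/0.01432 = 0.01818/0.01432 = 1.270.
p-value = P(Z < 1.270) ≈ 0.8979; since p > α = 0.05, fail to reject H₀.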